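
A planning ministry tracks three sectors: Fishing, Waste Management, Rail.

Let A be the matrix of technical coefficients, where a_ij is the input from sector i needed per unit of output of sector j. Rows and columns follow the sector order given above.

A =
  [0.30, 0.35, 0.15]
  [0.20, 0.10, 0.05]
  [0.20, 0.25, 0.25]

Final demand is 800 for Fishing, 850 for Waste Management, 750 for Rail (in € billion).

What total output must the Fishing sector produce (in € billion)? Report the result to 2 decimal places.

I − A =
  [   0.70    -0.35    -0.15]
  [  -0.20     0.90    -0.05]
  [  -0.20    -0.25     0.75]
Cofactors of I−A, C_ij = (−1)^(i+j)·(minor ij) (rows/columns in the sector order above):
  C_11 = (0.90)(0.75) − (-0.05)(-0.25) = 0.6625
  C_12 = −[(-0.20)(0.75) − (-0.05)(-0.20)] = 0.1600
  C_13 = (-0.20)(-0.25) − (0.90)(-0.20) = 0.2300
  C_21 = −[(-0.35)(0.75) − (-0.15)(-0.25)] = 0.3000
  C_22 = (0.70)(0.75) − (-0.15)(-0.20) = 0.4950
  C_23 = −[(0.70)(-0.25) − (-0.35)(-0.20)] = 0.2450
  C_31 = (-0.35)(-0.05) − (-0.15)(0.90) = 0.1525
  C_32 = −[(0.70)(-0.05) − (-0.15)(-0.20)] = 0.0650
  C_33 = (0.70)(0.90) − (-0.35)(-0.20) = 0.5600
det(I−A) = Σ_j (I−A)_1j·C_1j = (0.70)(0.6625) + (-0.35)(0.1600) + (-0.15)(0.2300) = 0.37325
adj(I−A) = Cᵀ =
  [ 0.6625   0.3000   0.1525]
  [ 0.1600   0.4950   0.0650]
  [ 0.2300   0.2450   0.5600]
(I − A)⁻¹ = adj(I−A) / det(I−A) ≈
  [   1.7749     0.8038     0.4086]
  [   0.4287     1.3262     0.1741]
  [   0.6162     0.6564     1.5003]
x = (I − A)⁻¹ d = adj(I−A)·d / det(I−A), with det(I−A) = 0.37325:
  x_F = (0.6625·800 + 0.3000·850 + 0.1525·750) / 0.37325 = 899.375 / 0.37325 ≈ 2409.58
  x_W = (0.1600·800 + 0.4950·850 + 0.0650·750) / 0.37325 = 597.50 / 0.37325 ≈ 1600.80
  x_R = (0.2300·800 + 0.2450·850 + 0.5600·750) / 0.37325 = 812.25 / 0.37325 ≈ 2176.16

x_F = 2409.58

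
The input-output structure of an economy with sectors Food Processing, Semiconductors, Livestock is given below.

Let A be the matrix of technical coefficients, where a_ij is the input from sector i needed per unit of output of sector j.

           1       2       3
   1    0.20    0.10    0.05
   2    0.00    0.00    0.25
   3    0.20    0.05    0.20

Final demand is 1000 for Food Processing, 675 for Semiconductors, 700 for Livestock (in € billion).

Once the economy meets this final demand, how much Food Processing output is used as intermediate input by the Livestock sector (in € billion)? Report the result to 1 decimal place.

z_13 = 65.1

I − A =
  [   0.80    -0.10    -0.05]
  [   0.00     1.00    -0.25]
  [  -0.20    -0.05     0.80]
Cofactors of I−A, C_ij = (−1)^(i+j)·(minor ij) (rows/columns in the sector order above):
  C_11 = (1.00)(0.80) − (-0.25)(-0.05) = 0.7875
  C_12 = −[(0.00)(0.80) − (-0.25)(-0.20)] = 0.0500
  C_13 = (0.00)(-0.05) − (1.00)(-0.20) = 0.2000
  C_21 = −[(-0.10)(0.80) − (-0.05)(-0.05)] = 0.0825
  C_22 = (0.80)(0.80) − (-0.05)(-0.20) = 0.6300
  C_23 = −[(0.80)(-0.05) − (-0.10)(-0.20)] = 0.0600
  C_31 = (-0.10)(-0.25) − (-0.05)(1.00) = 0.0750
  C_32 = −[(0.80)(-0.25) − (-0.05)(0.00)] = 0.2000
  C_33 = (0.80)(1.00) − (-0.10)(0.00) = 0.8000
det(I−A) = Σ_j (I−A)_1j·C_1j = (0.80)(0.7875) + (-0.10)(0.0500) + (-0.05)(0.2000) = 0.6150
adj(I−A) = Cᵀ =
  [ 0.7875   0.0825   0.0750]
  [ 0.0500   0.6300   0.2000]
  [ 0.2000   0.0600   0.8000]
(I − A)⁻¹ = adj(I−A) / det(I−A) ≈
  [   1.2805     0.1341     0.1220]
  [   0.0813     1.0244     0.3252]
  [   0.3252     0.0976     1.3008]
First solve x = (I − A)⁻¹ d = adj(I−A)·d / det(I−A); in particular x_3 = (0.2000·1000 + 0.0600·675 + 0.8000·700) / 0.6150 = 800.50 / 0.6150 ≈ 1301.626.
Intermediate flow from 1 to 3: z_13 = a_13 · x_3 = 0.05 × 800.50 / 0.6150 = 40.025 / 0.6150 ≈ 65.1.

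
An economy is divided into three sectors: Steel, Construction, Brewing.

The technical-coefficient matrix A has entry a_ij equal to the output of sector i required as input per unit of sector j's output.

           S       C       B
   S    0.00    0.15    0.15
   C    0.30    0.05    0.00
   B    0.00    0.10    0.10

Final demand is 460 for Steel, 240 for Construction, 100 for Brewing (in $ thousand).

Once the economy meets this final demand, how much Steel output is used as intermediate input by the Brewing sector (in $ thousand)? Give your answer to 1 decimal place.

z_SB = 23.8

I − A =
  [   1.00    -0.15    -0.15]
  [  -0.30     0.95     0.00]
  [   0.00    -0.10     0.90]
Cofactors of I−A, C_ij = (−1)^(i+j)·(minor ij) (rows/columns in the sector order above):
  C_11 = (0.95)(0.90) − (0.00)(-0.10) = 0.8550
  C_12 = −[(-0.30)(0.90) − (0.00)(0.00)] = 0.2700
  C_13 = (-0.30)(-0.10) − (0.95)(0.00) = 0.0300
  C_21 = −[(-0.15)(0.90) − (-0.15)(-0.10)] = 0.1500
  C_22 = (1.00)(0.90) − (-0.15)(0.00) = 0.9000
  C_23 = −[(1.00)(-0.10) − (-0.15)(0.00)] = 0.1000
  C_31 = (-0.15)(0.00) − (-0.15)(0.95) = 0.1425
  C_32 = −[(1.00)(0.00) − (-0.15)(-0.30)] = 0.0450
  C_33 = (1.00)(0.95) − (-0.15)(-0.30) = 0.9050
det(I−A) = Σ_j (I−A)_1j·C_1j = (1.00)(0.8550) + (-0.15)(0.2700) + (-0.15)(0.0300) = 0.8100
adj(I−A) = Cᵀ =
  [ 0.8550   0.1500   0.1425]
  [ 0.2700   0.9000   0.0450]
  [ 0.0300   0.1000   0.9050]
(I − A)⁻¹ = adj(I−A) / det(I−A) ≈
  [   1.0556     0.1852     0.1759]
  [   0.3333     1.1111     0.0556]
  [   0.0370     0.1235     1.1173]
First solve x = (I − A)⁻¹ d = adj(I−A)·d / det(I−A); in particular x_B = (0.0300·460 + 0.1000·240 + 0.9050·100) / 0.8100 = 128.30 / 0.8100 ≈ 158.395.
Intermediate flow from S to B: z_SB = a_SB · x_B = 0.15 × 128.30 / 0.8100 = 19.245 / 0.8100 ≈ 23.8.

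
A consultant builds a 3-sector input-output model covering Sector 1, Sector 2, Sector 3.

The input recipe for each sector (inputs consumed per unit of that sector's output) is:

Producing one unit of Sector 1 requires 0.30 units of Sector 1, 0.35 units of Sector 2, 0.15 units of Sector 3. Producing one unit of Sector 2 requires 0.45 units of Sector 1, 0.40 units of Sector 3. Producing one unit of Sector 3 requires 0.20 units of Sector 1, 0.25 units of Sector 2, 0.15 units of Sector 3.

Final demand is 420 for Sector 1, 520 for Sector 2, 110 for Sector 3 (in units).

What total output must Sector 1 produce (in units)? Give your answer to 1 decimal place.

x_1 = 1865.2

I − A =
  [   0.70    -0.45    -0.20]
  [  -0.35     1.00    -0.25]
  [  -0.15    -0.40     0.85]
Cofactors of I−A, C_ij = (−1)^(i+j)·(minor ij) (rows/columns in the sector order above):
  C_11 = (1.00)(0.85) − (-0.25)(-0.40) = 0.7500
  C_12 = −[(-0.35)(0.85) − (-0.25)(-0.15)] = 0.3350
  C_13 = (-0.35)(-0.40) − (1.00)(-0.15) = 0.2900
  C_21 = −[(-0.45)(0.85) − (-0.20)(-0.40)] = 0.4625
  C_22 = (0.70)(0.85) − (-0.20)(-0.15) = 0.5650
  C_23 = −[(0.70)(-0.40) − (-0.45)(-0.15)] = 0.3475
  C_31 = (-0.45)(-0.25) − (-0.20)(1.00) = 0.3125
  C_32 = −[(0.70)(-0.25) − (-0.20)(-0.35)] = 0.2450
  C_33 = (0.70)(1.00) − (-0.45)(-0.35) = 0.5425
det(I−A) = Σ_j (I−A)_1j·C_1j = (0.70)(0.7500) + (-0.45)(0.3350) + (-0.20)(0.2900) = 0.31625
adj(I−A) = Cᵀ =
  [ 0.7500   0.4625   0.3125]
  [ 0.3350   0.5650   0.2450]
  [ 0.2900   0.3475   0.5425]
(I − A)⁻¹ = adj(I−A) / det(I−A) ≈
  [   2.3715     1.4625     0.9881]
  [   1.0593     1.7866     0.7747]
  [   0.9170     1.0988     1.7154]
x = (I − A)⁻¹ d = adj(I−A)·d / det(I−A), with det(I−A) = 0.31625:
  x_1 = (0.7500·420 + 0.4625·520 + 0.3125·110) / 0.31625 = 589.875 / 0.31625 ≈ 1865.2
  x_2 = (0.3350·420 + 0.5650·520 + 0.2450·110) / 0.31625 = 461.45 / 0.31625 ≈ 1459.1
  x_3 = (0.2900·420 + 0.3475·520 + 0.5425·110) / 0.31625 = 362.175 / 0.31625 ≈ 1145.2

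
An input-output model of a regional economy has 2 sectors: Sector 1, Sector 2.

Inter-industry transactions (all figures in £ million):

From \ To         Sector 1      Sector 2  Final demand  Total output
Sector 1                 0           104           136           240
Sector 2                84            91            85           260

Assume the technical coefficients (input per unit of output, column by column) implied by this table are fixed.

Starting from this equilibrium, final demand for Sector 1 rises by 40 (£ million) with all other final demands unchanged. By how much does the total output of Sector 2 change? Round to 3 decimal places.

Technical coefficients a_ij = z_ij / X_j:
  a_11 = 0/240 = 0.00, a_21 = 84/240 = 0.35
  a_12 = 104/260 = 0.40, a_22 = 91/260 = 0.35
I − A =
  [   1.00    -0.40]
  [  -0.35     0.65]
det(I−A) = (1.00)(0.65) − (-0.40)(-0.35) = 0.5100
adj(I−A) = [[0.65, 0.40], [0.35, 1.00]]
(I − A)⁻¹ = adj(I−A) / det(I−A) ≈
  [   1.2745     0.7843]
  [   0.6863     1.9608]
Δx = (I − A)⁻¹ Δd with Δd having +40 in the Sector 1 component and 0 elsewhere.
So Δx_2 = L_21 · (+40), where L_21 = adj(I−A)_21 / det(I−A) = 0.35 / 0.5100.
Δx_2 = 0.35 × (+40) / 0.5100 = 14.00 / 0.5100 ≈ 27.451.

Δx_2 = 27.451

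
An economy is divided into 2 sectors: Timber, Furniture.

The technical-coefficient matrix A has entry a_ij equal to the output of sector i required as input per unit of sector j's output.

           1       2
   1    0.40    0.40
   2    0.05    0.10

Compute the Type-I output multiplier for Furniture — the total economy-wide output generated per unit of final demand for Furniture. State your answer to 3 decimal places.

m_2 = 1.923

I − A =
  [   0.60    -0.40]
  [  -0.05     0.90]
det(I−A) = (0.60)(0.90) − (-0.40)(-0.05) = 0.5200
adj(I−A) = [[0.90, 0.40], [0.05, 0.60]]
(I − A)⁻¹ = adj(I−A) / det(I−A) ≈
  [   1.7308     0.7692]
  [   0.0962     1.1538]
The output multiplier for sector j is the column-j sum of the Leontief inverse (I − A)⁻¹ = adj(I−A) / det(I−A).
Column 2 of adj(I−A): (0.40, 0.60); det(I−A) = 0.5200.
m_2 = (0.40 + 0.60) / 0.5200 = 1.00 / 0.5200 ≈ 1.923.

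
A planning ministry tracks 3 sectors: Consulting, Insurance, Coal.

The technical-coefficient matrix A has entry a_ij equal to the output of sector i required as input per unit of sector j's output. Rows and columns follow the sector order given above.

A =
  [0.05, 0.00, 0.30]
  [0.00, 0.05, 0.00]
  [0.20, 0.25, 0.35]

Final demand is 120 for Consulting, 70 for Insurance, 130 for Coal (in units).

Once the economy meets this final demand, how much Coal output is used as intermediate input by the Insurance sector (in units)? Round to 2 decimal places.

I − A =
  [   0.95     0.00    -0.30]
  [   0.00     0.95     0.00]
  [  -0.20    -0.25     0.65]
Cofactors of I−A, C_ij = (−1)^(i+j)·(minor ij) (rows/columns in the sector order above):
  C_11 = (0.95)(0.65) − (0.00)(-0.25) = 0.6175
  C_12 = −[(0.00)(0.65) − (0.00)(-0.20)] = 0.0000
  C_13 = (0.00)(-0.25) − (0.95)(-0.20) = 0.1900
  C_21 = −[(0.00)(0.65) − (-0.30)(-0.25)] = 0.0750
  C_22 = (0.95)(0.65) − (-0.30)(-0.20) = 0.5575
  C_23 = −[(0.95)(-0.25) − (0.00)(-0.20)] = 0.2375
  C_31 = (0.00)(0.00) − (-0.30)(0.95) = 0.2850
  C_32 = −[(0.95)(0.00) − (-0.30)(0.00)] = 0.0000
  C_33 = (0.95)(0.95) − (0.00)(0.00) = 0.9025
det(I−A) = Σ_j (I−A)_1j·C_1j = (0.95)(0.6175) + (0.00)(0.0000) + (-0.30)(0.1900) = 0.529625
adj(I−A) = Cᵀ =
  [ 0.6175   0.0750   0.2850]
  [ 0.0000   0.5575   0.0000]
  [ 0.1900   0.2375   0.9025]
(I − A)⁻¹ = adj(I−A) / det(I−A) ≈
  [   1.1659     0.1416     0.5381]
  [   0.0000     1.0526     0.0000]
  [   0.3587     0.4484     1.7040]
First solve x = (I − A)⁻¹ d = adj(I−A)·d / det(I−A); in particular x_2 = (0.0000·120 + 0.5575·70 + 0.0000·130) / 0.529625 = 39.025 / 0.529625 ≈ 73.6842.
Intermediate flow from 3 to 2: z_32 = a_32 · x_2 = 0.25 × 39.025 / 0.529625 = 9.75625 / 0.529625 ≈ 18.42.

z_32 = 18.42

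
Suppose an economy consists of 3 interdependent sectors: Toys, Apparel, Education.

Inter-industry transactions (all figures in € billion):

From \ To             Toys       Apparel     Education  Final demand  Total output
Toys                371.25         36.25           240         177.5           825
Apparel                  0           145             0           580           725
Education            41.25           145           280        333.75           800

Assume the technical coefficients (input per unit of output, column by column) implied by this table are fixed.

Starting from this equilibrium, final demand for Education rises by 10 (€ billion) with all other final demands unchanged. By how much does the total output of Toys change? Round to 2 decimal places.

Δx_1 = 8.76

Technical coefficients a_ij = z_ij / X_j:
  a_11 = 371.25/825 = 0.45, a_21 = 0/825 = 0.00, a_31 = 41.25/825 = 0.05
  a_12 = 36.25/725 = 0.05, a_22 = 145/725 = 0.20, a_32 = 145/725 = 0.20
  a_13 = 240/800 = 0.30, a_23 = 0/800 = 0.00, a_33 = 280/800 = 0.35
I − A =
  [   0.55    -0.05    -0.30]
  [   0.00     0.80     0.00]
  [  -0.05    -0.20     0.65]
Cofactors of I−A, C_ij = (−1)^(i+j)·(minor ij) (rows/columns in the sector order above):
  C_11 = (0.80)(0.65) − (0.00)(-0.20) = 0.5200
  C_12 = −[(0.00)(0.65) − (0.00)(-0.05)] = 0.0000
  C_13 = (0.00)(-0.20) − (0.80)(-0.05) = 0.0400
  C_21 = −[(-0.05)(0.65) − (-0.30)(-0.20)] = 0.0925
  C_22 = (0.55)(0.65) − (-0.30)(-0.05) = 0.3425
  C_23 = −[(0.55)(-0.20) − (-0.05)(-0.05)] = 0.1125
  C_31 = (-0.05)(0.00) − (-0.30)(0.80) = 0.2400
  C_32 = −[(0.55)(0.00) − (-0.30)(0.00)] = 0.0000
  C_33 = (0.55)(0.80) − (-0.05)(0.00) = 0.4400
det(I−A) = Σ_j (I−A)_1j·C_1j = (0.55)(0.5200) + (-0.05)(0.0000) + (-0.30)(0.0400) = 0.2740
adj(I−A) = Cᵀ =
  [ 0.5200   0.0925   0.2400]
  [ 0.0000   0.3425   0.0000]
  [ 0.0400   0.1125   0.4400]
(I − A)⁻¹ = adj(I−A) / det(I−A) ≈
  [   1.8978     0.3376     0.8759]
  [   0.0000     1.2500     0.0000]
  [   0.1460     0.4106     1.6058]
Δx = (I − A)⁻¹ Δd with Δd having +10 in the Education component and 0 elsewhere.
So Δx_1 = L_13 · (+10), where L_13 = adj(I−A)_13 / det(I−A) = 0.2400 / 0.2740.
Δx_1 = 0.2400 × (+10) / 0.2740 = 2.40 / 0.2740 ≈ 8.76.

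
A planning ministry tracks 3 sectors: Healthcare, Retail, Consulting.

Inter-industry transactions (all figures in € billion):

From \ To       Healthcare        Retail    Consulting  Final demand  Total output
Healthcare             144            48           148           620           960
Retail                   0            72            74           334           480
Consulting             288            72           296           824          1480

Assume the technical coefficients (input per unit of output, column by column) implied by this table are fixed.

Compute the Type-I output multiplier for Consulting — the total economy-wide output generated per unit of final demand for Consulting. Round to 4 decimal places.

m_C = 1.5699

Technical coefficients a_ij = z_ij / X_j:
  a_HH = 144/960 = 0.15, a_RH = 0/960 = 0.00, a_CH = 288/960 = 0.30
  a_HR = 48/480 = 0.10, a_RR = 72/480 = 0.15, a_CR = 72/480 = 0.15
  a_HC = 148/1480 = 0.10, a_RC = 74/1480 = 0.05, a_CC = 296/1480 = 0.20
I − A =
  [   0.85    -0.10    -0.10]
  [   0.00     0.85    -0.05]
  [  -0.30    -0.15     0.80]
Cofactors of I−A, C_ij = (−1)^(i+j)·(minor ij) (rows/columns in the sector order above):
  C_11 = (0.85)(0.80) − (-0.05)(-0.15) = 0.6725
  C_12 = −[(0.00)(0.80) − (-0.05)(-0.30)] = 0.0150
  C_13 = (0.00)(-0.15) − (0.85)(-0.30) = 0.2550
  C_21 = −[(-0.10)(0.80) − (-0.10)(-0.15)] = 0.0950
  C_22 = (0.85)(0.80) − (-0.10)(-0.30) = 0.6500
  C_23 = −[(0.85)(-0.15) − (-0.10)(-0.30)] = 0.1575
  C_31 = (-0.10)(-0.05) − (-0.10)(0.85) = 0.0900
  C_32 = −[(0.85)(-0.05) − (-0.10)(0.00)] = 0.0425
  C_33 = (0.85)(0.85) − (-0.10)(0.00) = 0.7225
det(I−A) = Σ_j (I−A)_1j·C_1j = (0.85)(0.6725) + (-0.10)(0.0150) + (-0.10)(0.2550) = 0.544625
adj(I−A) = Cᵀ =
  [ 0.6725   0.0950   0.0900]
  [ 0.0150   0.6500   0.0425]
  [ 0.2550   0.1575   0.7225]
(I − A)⁻¹ = adj(I−A) / det(I−A) ≈
  [   1.23479     0.17443     0.16525]
  [   0.02754     1.19348     0.07804]
  [   0.46821     0.28919     1.32660]
The output multiplier for sector j is the column-j sum of the Leontief inverse (I − A)⁻¹ = adj(I−A) / det(I−A).
Column C of adj(I−A): (0.0900, 0.0425, 0.7225); det(I−A) = 0.544625.
m_C = (0.0900 + 0.0425 + 0.7225) / 0.544625 = 0.855 / 0.544625 ≈ 1.5699.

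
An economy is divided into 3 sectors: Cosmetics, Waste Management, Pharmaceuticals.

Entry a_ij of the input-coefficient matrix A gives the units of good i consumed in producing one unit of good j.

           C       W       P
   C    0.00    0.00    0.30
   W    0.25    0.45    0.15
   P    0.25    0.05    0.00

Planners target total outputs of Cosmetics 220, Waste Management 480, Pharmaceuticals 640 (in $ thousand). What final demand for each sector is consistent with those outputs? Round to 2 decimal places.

I − A =
  [   1.00     0.00    -0.30]
  [  -0.25     0.55    -0.15]
  [  -0.25    -0.05     1.00]
d = (I − A) x:
  d_C = (+1.00)·220 + (+0.00)·480 + (-0.30)·640 = 28.00
  d_W = (-0.25)·220 + (+0.55)·480 + (-0.15)·640 = 113.00
  d_P = (-0.25)·220 + (-0.05)·480 + (+1.00)·640 = 561.00

d_C = 28.00, d_W = 113.00, d_P = 561.00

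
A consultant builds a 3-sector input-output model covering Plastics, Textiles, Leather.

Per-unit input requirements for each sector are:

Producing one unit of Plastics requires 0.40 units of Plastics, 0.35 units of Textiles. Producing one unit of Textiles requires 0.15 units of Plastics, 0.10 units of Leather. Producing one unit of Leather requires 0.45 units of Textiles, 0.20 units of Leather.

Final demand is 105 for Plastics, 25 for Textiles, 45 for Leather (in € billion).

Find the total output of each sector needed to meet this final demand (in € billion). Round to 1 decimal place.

x_P = 207.6, x_T = 130.3, x_L = 72.5

I − A =
  [   0.60    -0.15     0.00]
  [  -0.35     1.00    -0.45]
  [   0.00    -0.10     0.80]
Cofactors of I−A, C_ij = (−1)^(i+j)·(minor ij) (rows/columns in the sector order above):
  C_11 = (1.00)(0.80) − (-0.45)(-0.10) = 0.7550
  C_12 = −[(-0.35)(0.80) − (-0.45)(0.00)] = 0.2800
  C_13 = (-0.35)(-0.10) − (1.00)(0.00) = 0.0350
  C_21 = −[(-0.15)(0.80) − (0.00)(-0.10)] = 0.1200
  C_22 = (0.60)(0.80) − (0.00)(0.00) = 0.4800
  C_23 = −[(0.60)(-0.10) − (-0.15)(0.00)] = 0.0600
  C_31 = (-0.15)(-0.45) − (0.00)(1.00) = 0.0675
  C_32 = −[(0.60)(-0.45) − (0.00)(-0.35)] = 0.2700
  C_33 = (0.60)(1.00) − (-0.15)(-0.35) = 0.5475
det(I−A) = Σ_j (I−A)_1j·C_1j = (0.60)(0.7550) + (-0.15)(0.2800) + (0.00)(0.0350) = 0.4110
adj(I−A) = Cᵀ =
  [ 0.7550   0.1200   0.0675]
  [ 0.2800   0.4800   0.2700]
  [ 0.0350   0.0600   0.5475]
(I − A)⁻¹ = adj(I−A) / det(I−A) ≈
  [   1.8370     0.2920     0.1642]
  [   0.6813     1.1679     0.6569]
  [   0.0852     0.1460     1.3321]
x = (I − A)⁻¹ d = adj(I−A)·d / det(I−A), with det(I−A) = 0.4110:
  x_P = (0.7550·105 + 0.1200·25 + 0.0675·45) / 0.4110 = 85.3125 / 0.4110 ≈ 207.6
  x_T = (0.2800·105 + 0.4800·25 + 0.2700·45) / 0.4110 = 53.55 / 0.4110 ≈ 130.3
  x_L = (0.0350·105 + 0.0600·25 + 0.5475·45) / 0.4110 = 29.8125 / 0.4110 ≈ 72.5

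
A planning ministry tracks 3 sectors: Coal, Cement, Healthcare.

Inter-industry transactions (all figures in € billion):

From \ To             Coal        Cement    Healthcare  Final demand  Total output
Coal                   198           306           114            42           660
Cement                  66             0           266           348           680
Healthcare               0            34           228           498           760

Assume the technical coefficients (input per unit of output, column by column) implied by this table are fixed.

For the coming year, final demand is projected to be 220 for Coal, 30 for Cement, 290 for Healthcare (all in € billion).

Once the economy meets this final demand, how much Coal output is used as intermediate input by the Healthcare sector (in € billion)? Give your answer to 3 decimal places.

z_13 = 64.680

Technical coefficients a_ij = z_ij / X_j:
  a_11 = 198/660 = 0.30, a_21 = 66/660 = 0.10, a_31 = 0/660 = 0.00
  a_12 = 306/680 = 0.45, a_22 = 0/680 = 0.00, a_32 = 34/680 = 0.05
  a_13 = 114/760 = 0.15, a_23 = 266/760 = 0.35, a_33 = 228/760 = 0.30
I − A =
  [   0.70    -0.45    -0.15]
  [  -0.10     1.00    -0.35]
  [   0.00    -0.05     0.70]
Cofactors of I−A, C_ij = (−1)^(i+j)·(minor ij) (rows/columns in the sector order above):
  C_11 = (1.00)(0.70) − (-0.35)(-0.05) = 0.6825
  C_12 = −[(-0.10)(0.70) − (-0.35)(0.00)] = 0.0700
  C_13 = (-0.10)(-0.05) − (1.00)(0.00) = 0.0050
  C_21 = −[(-0.45)(0.70) − (-0.15)(-0.05)] = 0.3225
  C_22 = (0.70)(0.70) − (-0.15)(0.00) = 0.4900
  C_23 = −[(0.70)(-0.05) − (-0.45)(0.00)] = 0.0350
  C_31 = (-0.45)(-0.35) − (-0.15)(1.00) = 0.3075
  C_32 = −[(0.70)(-0.35) − (-0.15)(-0.10)] = 0.2600
  C_33 = (0.70)(1.00) − (-0.45)(-0.10) = 0.6550
det(I−A) = Σ_j (I−A)_1j·C_1j = (0.70)(0.6825) + (-0.45)(0.0700) + (-0.15)(0.0050) = 0.4455
adj(I−A) = Cᵀ =
  [ 0.6825   0.3225   0.3075]
  [ 0.0700   0.4900   0.2600]
  [ 0.0050   0.0350   0.6550]
(I − A)⁻¹ = adj(I−A) / det(I−A) ≈
  [   1.5320     0.7239     0.6902]
  [   0.1571     1.0999     0.5836]
  [   0.0112     0.0786     1.4703]
First solve x = (I − A)⁻¹ d = adj(I−A)·d / det(I−A); in particular x_3 = (0.0050·220 + 0.0350·30 + 0.6550·290) / 0.4455 = 192.10 / 0.4455 ≈ 431.20090.
Intermediate flow from 1 to 3: z_13 = a_13 · x_3 = 0.15 × 192.10 / 0.4455 = 28.815 / 0.4455 ≈ 64.680.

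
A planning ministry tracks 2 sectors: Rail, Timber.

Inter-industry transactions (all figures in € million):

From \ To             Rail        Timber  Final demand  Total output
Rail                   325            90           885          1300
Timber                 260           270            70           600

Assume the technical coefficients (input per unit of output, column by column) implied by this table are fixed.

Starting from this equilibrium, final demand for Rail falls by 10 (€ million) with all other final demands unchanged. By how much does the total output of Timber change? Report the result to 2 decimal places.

Technical coefficients a_ij = z_ij / X_j:
  a_11 = 325/1300 = 0.25, a_21 = 260/1300 = 0.20
  a_12 = 90/600 = 0.15, a_22 = 270/600 = 0.45
I − A =
  [   0.75    -0.15]
  [  -0.20     0.55]
det(I−A) = (0.75)(0.55) − (-0.15)(-0.20) = 0.3825
adj(I−A) = [[0.55, 0.15], [0.20, 0.75]]
(I − A)⁻¹ = adj(I−A) / det(I−A) ≈
  [   1.4379     0.3922]
  [   0.5229     1.9608]
Δx = (I − A)⁻¹ Δd with Δd having -10 in the Rail component and 0 elsewhere.
So Δx_2 = L_21 · (-10), where L_21 = adj(I−A)_21 / det(I−A) = 0.20 / 0.3825.
Δx_2 = 0.20 × (-10) / 0.3825 = -2.00 / 0.3825 ≈ -5.23.

Δx_2 = -5.23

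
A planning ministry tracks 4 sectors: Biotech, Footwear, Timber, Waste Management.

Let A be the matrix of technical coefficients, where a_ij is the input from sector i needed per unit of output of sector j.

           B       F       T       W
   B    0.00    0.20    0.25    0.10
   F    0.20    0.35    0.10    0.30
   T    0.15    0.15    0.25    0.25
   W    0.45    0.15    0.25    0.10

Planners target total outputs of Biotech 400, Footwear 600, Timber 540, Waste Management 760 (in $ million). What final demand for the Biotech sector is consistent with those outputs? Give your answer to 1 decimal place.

d_B = 69.0

I − A =
  [   1.00    -0.20    -0.25    -0.10]
  [  -0.20     0.65    -0.10    -0.30]
  [  -0.15    -0.15     0.75    -0.25]
  [  -0.45    -0.15    -0.25     0.90]
d = (I − A) x:
  d_B = (+1.00)·400 + (-0.20)·600 + (-0.25)·540 + (-0.10)·760 = 69.0
  d_F = (-0.20)·400 + (+0.65)·600 + (-0.10)·540 + (-0.30)·760 = 28.0
  d_T = (-0.15)·400 + (-0.15)·600 + (+0.75)·540 + (-0.25)·760 = 65.0
  d_W = (-0.45)·400 + (-0.15)·600 + (-0.25)·540 + (+0.90)·760 = 279.0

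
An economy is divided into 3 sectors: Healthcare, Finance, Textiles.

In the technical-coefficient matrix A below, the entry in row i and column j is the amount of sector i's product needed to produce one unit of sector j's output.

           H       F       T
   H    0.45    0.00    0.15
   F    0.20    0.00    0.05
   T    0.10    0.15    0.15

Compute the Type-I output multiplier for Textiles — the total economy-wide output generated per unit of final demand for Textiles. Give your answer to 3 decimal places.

m_T = 1.707

I − A =
  [   0.55     0.00    -0.15]
  [  -0.20     1.00    -0.05]
  [  -0.10    -0.15     0.85]
Cofactors of I−A, C_ij = (−1)^(i+j)·(minor ij) (rows/columns in the sector order above):
  C_11 = (1.00)(0.85) − (-0.05)(-0.15) = 0.8425
  C_12 = −[(-0.20)(0.85) − (-0.05)(-0.10)] = 0.1750
  C_13 = (-0.20)(-0.15) − (1.00)(-0.10) = 0.1300
  C_21 = −[(0.00)(0.85) − (-0.15)(-0.15)] = 0.0225
  C_22 = (0.55)(0.85) − (-0.15)(-0.10) = 0.4525
  C_23 = −[(0.55)(-0.15) − (0.00)(-0.10)] = 0.0825
  C_31 = (0.00)(-0.05) − (-0.15)(1.00) = 0.1500
  C_32 = −[(0.55)(-0.05) − (-0.15)(-0.20)] = 0.0575
  C_33 = (0.55)(1.00) − (0.00)(-0.20) = 0.5500
det(I−A) = Σ_j (I−A)_1j·C_1j = (0.55)(0.8425) + (0.00)(0.1750) + (-0.15)(0.1300) = 0.443875
adj(I−A) = Cᵀ =
  [ 0.8425   0.0225   0.1500]
  [ 0.1750   0.4525   0.0575]
  [ 0.1300   0.0825   0.5500]
(I − A)⁻¹ = adj(I−A) / det(I−A) ≈
  [   1.8981     0.0507     0.3379]
  [   0.3943     1.0194     0.1295]
  [   0.2929     0.1859     1.2391]
The output multiplier for sector j is the column-j sum of the Leontief inverse (I − A)⁻¹ = adj(I−A) / det(I−A).
Column T of adj(I−A): (0.1500, 0.0575, 0.5500); det(I−A) = 0.443875.
m_T = (0.1500 + 0.0575 + 0.5500) / 0.443875 = 0.7575 / 0.443875 ≈ 1.707.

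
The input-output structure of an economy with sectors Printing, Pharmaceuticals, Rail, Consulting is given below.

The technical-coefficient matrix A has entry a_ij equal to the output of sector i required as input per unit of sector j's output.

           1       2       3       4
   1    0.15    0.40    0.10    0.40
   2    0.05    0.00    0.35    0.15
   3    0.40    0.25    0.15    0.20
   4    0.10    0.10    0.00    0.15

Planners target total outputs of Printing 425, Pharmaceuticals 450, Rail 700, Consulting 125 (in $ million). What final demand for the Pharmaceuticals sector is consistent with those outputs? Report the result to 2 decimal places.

d_2 = 165.00

I − A =
  [   0.85    -0.40    -0.10    -0.40]
  [  -0.05     1.00    -0.35    -0.15]
  [  -0.40    -0.25     0.85    -0.20]
  [  -0.10    -0.10     0.00     0.85]
d = (I − A) x:
  d_1 = (+0.85)·425 + (-0.40)·450 + (-0.10)·700 + (-0.40)·125 = 61.25
  d_2 = (-0.05)·425 + (+1.00)·450 + (-0.35)·700 + (-0.15)·125 = 165.00
  d_3 = (-0.40)·425 + (-0.25)·450 + (+0.85)·700 + (-0.20)·125 = 287.50
  d_4 = (-0.10)·425 + (-0.10)·450 + (+0.00)·700 + (+0.85)·125 = 18.75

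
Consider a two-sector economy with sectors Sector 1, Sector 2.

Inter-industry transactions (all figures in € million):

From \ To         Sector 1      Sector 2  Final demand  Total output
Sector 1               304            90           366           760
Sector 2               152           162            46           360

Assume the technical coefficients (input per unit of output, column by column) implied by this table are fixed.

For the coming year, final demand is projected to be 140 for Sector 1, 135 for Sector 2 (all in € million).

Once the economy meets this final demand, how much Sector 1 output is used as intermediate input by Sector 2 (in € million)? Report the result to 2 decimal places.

z_12 = 97.32

Technical coefficients a_ij = z_ij / X_j:
  a_11 = 304/760 = 0.40, a_21 = 152/760 = 0.20
  a_12 = 90/360 = 0.25, a_22 = 162/360 = 0.45
I − A =
  [   0.60    -0.25]
  [  -0.20     0.55]
det(I−A) = (0.60)(0.55) − (-0.25)(-0.20) = 0.2800
adj(I−A) = [[0.55, 0.25], [0.20, 0.60]]
(I − A)⁻¹ = adj(I−A) / det(I−A) ≈
  [   1.9643     0.8929]
  [   0.7143     2.1429]
First solve x = (I − A)⁻¹ d = adj(I−A)·d / det(I−A); in particular x_2 = (0.20·140 + 0.60·135) / 0.2800 = 109.00 / 0.2800 ≈ 389.2857.
Intermediate flow from 1 to 2: z_12 = a_12 · x_2 = 0.25 × 109.00 / 0.2800 = 27.25 / 0.2800 ≈ 97.32.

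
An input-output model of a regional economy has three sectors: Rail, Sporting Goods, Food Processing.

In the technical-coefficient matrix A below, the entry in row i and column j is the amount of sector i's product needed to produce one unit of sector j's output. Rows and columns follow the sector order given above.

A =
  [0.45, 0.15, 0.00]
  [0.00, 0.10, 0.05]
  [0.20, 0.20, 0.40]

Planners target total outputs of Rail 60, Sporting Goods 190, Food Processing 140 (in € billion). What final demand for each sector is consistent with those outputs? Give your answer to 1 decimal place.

I − A =
  [   0.55    -0.15     0.00]
  [   0.00     0.90    -0.05]
  [  -0.20    -0.20     0.60]
d = (I − A) x:
  d_1 = (+0.55)·60 + (-0.15)·190 + (+0.00)·140 = 4.5
  d_2 = (+0.00)·60 + (+0.90)·190 + (-0.05)·140 = 164.0
  d_3 = (-0.20)·60 + (-0.20)·190 + (+0.60)·140 = 34.0

d_1 = 4.5, d_2 = 164.0, d_3 = 34.0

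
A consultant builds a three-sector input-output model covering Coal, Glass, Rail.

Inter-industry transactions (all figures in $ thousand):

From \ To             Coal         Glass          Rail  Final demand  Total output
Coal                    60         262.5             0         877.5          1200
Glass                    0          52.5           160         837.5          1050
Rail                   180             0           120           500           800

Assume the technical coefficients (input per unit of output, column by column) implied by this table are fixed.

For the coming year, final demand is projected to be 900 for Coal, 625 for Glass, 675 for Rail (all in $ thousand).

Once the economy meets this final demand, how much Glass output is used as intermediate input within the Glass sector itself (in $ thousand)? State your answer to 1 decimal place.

Technical coefficients a_ij = z_ij / X_j:
  a_CC = 60/1200 = 0.05, a_GC = 0/1200 = 0.00, a_RC = 180/1200 = 0.15
  a_CG = 262.5/1050 = 0.25, a_GG = 52.5/1050 = 0.05, a_RG = 0/1050 = 0.00
  a_CR = 0/800 = 0.00, a_GR = 160/800 = 0.20, a_RR = 120/800 = 0.15
I − A =
  [   0.95    -0.25     0.00]
  [   0.00     0.95    -0.20]
  [  -0.15     0.00     0.85]
Cofactors of I−A, C_ij = (−1)^(i+j)·(minor ij) (rows/columns in the sector order above):
  C_11 = (0.95)(0.85) − (-0.20)(0.00) = 0.8075
  C_12 = −[(0.00)(0.85) − (-0.20)(-0.15)] = 0.0300
  C_13 = (0.00)(0.00) − (0.95)(-0.15) = 0.1425
  C_21 = −[(-0.25)(0.85) − (0.00)(0.00)] = 0.2125
  C_22 = (0.95)(0.85) − (0.00)(-0.15) = 0.8075
  C_23 = −[(0.95)(0.00) − (-0.25)(-0.15)] = 0.0375
  C_31 = (-0.25)(-0.20) − (0.00)(0.95) = 0.0500
  C_32 = −[(0.95)(-0.20) − (0.00)(0.00)] = 0.1900
  C_33 = (0.95)(0.95) − (-0.25)(0.00) = 0.9025
det(I−A) = Σ_j (I−A)_1j·C_1j = (0.95)(0.8075) + (-0.25)(0.0300) + (0.00)(0.1425) = 0.759625
adj(I−A) = Cᵀ =
  [ 0.8075   0.2125   0.0500]
  [ 0.0300   0.8075   0.1900]
  [ 0.1425   0.0375   0.9025]
(I − A)⁻¹ = adj(I−A) / det(I−A) ≈
  [   1.0630     0.2797     0.0658]
  [   0.0395     1.0630     0.2501]
  [   0.1876     0.0494     1.1881]
First solve x = (I − A)⁻¹ d = adj(I−A)·d / det(I−A); in particular x_G = (0.0300·900 + 0.8075·625 + 0.1900·675) / 0.759625 = 659.9375 / 0.759625 ≈ 868.767.
Intermediate flow from G to G: z_GG = a_GG · x_G = 0.05 × 659.9375 / 0.759625 = 32.996875 / 0.759625 ≈ 43.4.

z_GG = 43.4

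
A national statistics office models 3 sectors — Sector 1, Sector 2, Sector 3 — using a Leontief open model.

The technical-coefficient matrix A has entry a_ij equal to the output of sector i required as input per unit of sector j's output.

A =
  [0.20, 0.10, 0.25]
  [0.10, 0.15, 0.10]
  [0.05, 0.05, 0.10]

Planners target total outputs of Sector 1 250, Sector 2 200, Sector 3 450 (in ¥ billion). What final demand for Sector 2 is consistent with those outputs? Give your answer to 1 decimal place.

I − A =
  [   0.80    -0.10    -0.25]
  [  -0.10     0.85    -0.10]
  [  -0.05    -0.05     0.90]
d = (I − A) x:
  d_1 = (+0.80)·250 + (-0.10)·200 + (-0.25)·450 = 67.5
  d_2 = (-0.10)·250 + (+0.85)·200 + (-0.10)·450 = 100.0
  d_3 = (-0.05)·250 + (-0.05)·200 + (+0.90)·450 = 382.5

d_2 = 100.0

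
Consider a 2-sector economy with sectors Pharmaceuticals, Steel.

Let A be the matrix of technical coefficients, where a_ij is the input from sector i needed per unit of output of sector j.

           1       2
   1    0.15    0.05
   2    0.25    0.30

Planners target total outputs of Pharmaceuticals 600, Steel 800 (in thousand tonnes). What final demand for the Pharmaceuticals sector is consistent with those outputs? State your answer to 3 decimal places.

d_1 = 470.000

I − A =
  [   0.85    -0.05]
  [  -0.25     0.70]
d = (I − A) x:
  d_1 = (+0.85)·600 + (-0.05)·800 = 470.000
  d_2 = (-0.25)·600 + (+0.70)·800 = 410.000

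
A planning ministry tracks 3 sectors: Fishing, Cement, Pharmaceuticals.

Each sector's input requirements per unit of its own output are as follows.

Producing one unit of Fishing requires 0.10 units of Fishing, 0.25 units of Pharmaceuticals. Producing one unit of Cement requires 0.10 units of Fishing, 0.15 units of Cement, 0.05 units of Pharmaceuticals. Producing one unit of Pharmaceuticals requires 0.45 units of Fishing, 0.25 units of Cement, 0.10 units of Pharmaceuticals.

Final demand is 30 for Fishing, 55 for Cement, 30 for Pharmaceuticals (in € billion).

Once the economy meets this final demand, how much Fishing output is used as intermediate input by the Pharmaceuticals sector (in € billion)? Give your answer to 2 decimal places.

z_13 = 25.95

I − A =
  [   0.90    -0.10    -0.45]
  [   0.00     0.85    -0.25]
  [  -0.25    -0.05     0.90]
Cofactors of I−A, C_ij = (−1)^(i+j)·(minor ij) (rows/columns in the sector order above):
  C_11 = (0.85)(0.90) − (-0.25)(-0.05) = 0.7525
  C_12 = −[(0.00)(0.90) − (-0.25)(-0.25)] = 0.0625
  C_13 = (0.00)(-0.05) − (0.85)(-0.25) = 0.2125
  C_21 = −[(-0.10)(0.90) − (-0.45)(-0.05)] = 0.1125
  C_22 = (0.90)(0.90) − (-0.45)(-0.25) = 0.6975
  C_23 = −[(0.90)(-0.05) − (-0.10)(-0.25)] = 0.0700
  C_31 = (-0.10)(-0.25) − (-0.45)(0.85) = 0.4075
  C_32 = −[(0.90)(-0.25) − (-0.45)(0.00)] = 0.2250
  C_33 = (0.90)(0.85) − (-0.10)(0.00) = 0.7650
det(I−A) = Σ_j (I−A)_1j·C_1j = (0.90)(0.7525) + (-0.10)(0.0625) + (-0.45)(0.2125) = 0.575375
adj(I−A) = Cᵀ =
  [ 0.7525   0.1125   0.4075]
  [ 0.0625   0.6975   0.2250]
  [ 0.2125   0.0700   0.7650]
(I − A)⁻¹ = adj(I−A) / det(I−A) ≈
  [   1.3078     0.1955     0.7082]
  [   0.1086     1.2123     0.3910]
  [   0.3693     0.1217     1.3296]
First solve x = (I − A)⁻¹ d = adj(I−A)·d / det(I−A); in particular x_3 = (0.2125·30 + 0.0700·55 + 0.7650·30) / 0.575375 = 33.175 / 0.575375 ≈ 57.6580.
Intermediate flow from 1 to 3: z_13 = a_13 · x_3 = 0.45 × 33.175 / 0.575375 = 14.92875 / 0.575375 ≈ 25.95.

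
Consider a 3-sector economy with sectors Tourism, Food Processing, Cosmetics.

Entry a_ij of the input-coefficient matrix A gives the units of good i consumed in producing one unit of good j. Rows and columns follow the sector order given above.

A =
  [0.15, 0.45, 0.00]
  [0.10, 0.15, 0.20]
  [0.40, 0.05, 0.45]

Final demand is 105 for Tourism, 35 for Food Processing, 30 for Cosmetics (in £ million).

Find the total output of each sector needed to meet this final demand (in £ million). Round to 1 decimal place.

I − A =
  [   0.85    -0.45     0.00]
  [  -0.10     0.85    -0.20]
  [  -0.40    -0.05     0.55]
Cofactors of I−A, C_ij = (−1)^(i+j)·(minor ij) (rows/columns in the sector order above):
  C_11 = (0.85)(0.55) − (-0.20)(-0.05) = 0.4575
  C_12 = −[(-0.10)(0.55) − (-0.20)(-0.40)] = 0.1350
  C_13 = (-0.10)(-0.05) − (0.85)(-0.40) = 0.3450
  C_21 = −[(-0.45)(0.55) − (0.00)(-0.05)] = 0.2475
  C_22 = (0.85)(0.55) − (0.00)(-0.40) = 0.4675
  C_23 = −[(0.85)(-0.05) − (-0.45)(-0.40)] = 0.2225
  C_31 = (-0.45)(-0.20) − (0.00)(0.85) = 0.0900
  C_32 = −[(0.85)(-0.20) − (0.00)(-0.10)] = 0.1700
  C_33 = (0.85)(0.85) − (-0.45)(-0.10) = 0.6775
det(I−A) = Σ_j (I−A)_1j·C_1j = (0.85)(0.4575) + (-0.45)(0.1350) + (0.00)(0.3450) = 0.328125
adj(I−A) = Cᵀ =
  [ 0.4575   0.2475   0.0900]
  [ 0.1350   0.4675   0.1700]
  [ 0.3450   0.2225   0.6775]
(I − A)⁻¹ = adj(I−A) / det(I−A) ≈
  [   1.3943     0.7543     0.2743]
  [   0.4114     1.4248     0.5181]
  [   1.0514     0.6781     2.0648]
x = (I − A)⁻¹ d = adj(I−A)·d / det(I−A), with det(I−A) = 0.328125:
  x_1 = (0.4575·105 + 0.2475·35 + 0.0900·30) / 0.328125 = 59.40 / 0.328125 ≈ 181.0
  x_2 = (0.1350·105 + 0.4675·35 + 0.1700·30) / 0.328125 = 35.6375 / 0.328125 ≈ 108.6
  x_3 = (0.3450·105 + 0.2225·35 + 0.6775·30) / 0.328125 = 64.3375 / 0.328125 ≈ 196.1

x_1 = 181.0, x_2 = 108.6, x_3 = 196.1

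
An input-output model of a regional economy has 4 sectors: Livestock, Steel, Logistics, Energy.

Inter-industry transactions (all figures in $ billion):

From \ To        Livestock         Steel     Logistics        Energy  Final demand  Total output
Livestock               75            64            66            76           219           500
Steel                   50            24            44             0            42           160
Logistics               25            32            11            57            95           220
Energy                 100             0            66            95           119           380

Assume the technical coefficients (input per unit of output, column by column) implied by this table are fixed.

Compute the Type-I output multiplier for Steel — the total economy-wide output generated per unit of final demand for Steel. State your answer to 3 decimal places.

Technical coefficients a_ij = z_ij / X_j:
  a_11 = 75/500 = 0.15, a_21 = 50/500 = 0.10, a_31 = 25/500 = 0.05, a_41 = 100/500 = 0.20
  a_12 = 64/160 = 0.40, a_22 = 24/160 = 0.15, a_32 = 32/160 = 0.20, a_42 = 0/160 = 0.00
  a_13 = 66/220 = 0.30, a_23 = 44/220 = 0.20, a_33 = 11/220 = 0.05, a_43 = 66/220 = 0.30
  a_14 = 76/380 = 0.20, a_24 = 0/380 = 0.00, a_34 = 57/380 = 0.15, a_44 = 95/380 = 0.25
I − A =
  [   0.85    -0.40    -0.30    -0.20]
  [  -0.10     0.85    -0.20     0.00]
  [  -0.05    -0.20     0.95    -0.15]
  [  -0.20     0.00    -0.30     0.75]
Compute the cofactors C_ij = (−1)^(i+j)·(3×3 minor ij) of I−A; the adjugate is their transpose:
adj(I−A) = Cᵀ =
  [ 0.537375   0.324000   0.302250   0.203750]
  [ 0.080250   0.506125   0.148000   0.051000]
  [ 0.072375   0.146500   0.477875   0.114875]
  [ 0.172250   0.145000   0.271750   0.591625]
det(I−A) = Σ_j (I−A)_1j·C_1j = (0.85)(0.537375) + (-0.40)(0.080250) + (-0.30)(0.072375) + (-0.20)(0.172250) = 0.36850625
(I − A)⁻¹ = adj(I−A) / det(I−A) ≈
  [   1.4583     0.8792     0.8202     0.5529]
  [   0.2178     1.3735     0.4016     0.1384]
  [   0.1964     0.3976     1.2968     0.3117]
  [   0.4674     0.3935     0.7374     1.6055]
The output multiplier for sector j is the column-j sum of the Leontief inverse (I − A)⁻¹ = adj(I−A) / det(I−A).
Column 2 of adj(I−A): (0.324000, 0.506125, 0.146500, 0.145000); det(I−A) = 0.36850625.
m_2 = (0.324000 + 0.506125 + 0.146500 + 0.145000) / 0.36850625 = 1.121625 / 0.36850625 ≈ 3.044.

m_2 = 3.044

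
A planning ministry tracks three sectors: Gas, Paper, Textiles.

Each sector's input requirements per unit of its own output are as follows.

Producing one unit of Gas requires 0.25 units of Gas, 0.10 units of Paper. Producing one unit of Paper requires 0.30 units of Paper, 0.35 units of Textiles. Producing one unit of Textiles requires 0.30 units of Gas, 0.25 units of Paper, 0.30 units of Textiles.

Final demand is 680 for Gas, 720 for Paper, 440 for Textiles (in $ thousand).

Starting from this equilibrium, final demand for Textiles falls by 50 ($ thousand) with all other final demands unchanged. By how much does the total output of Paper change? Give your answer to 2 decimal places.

I − A =
  [   0.75     0.00    -0.30]
  [  -0.10     0.70    -0.25]
  [   0.00    -0.35     0.70]
Cofactors of I−A, C_ij = (−1)^(i+j)·(minor ij) (rows/columns in the sector order above):
  C_11 = (0.70)(0.70) − (-0.25)(-0.35) = 0.4025
  C_12 = −[(-0.10)(0.70) − (-0.25)(0.00)] = 0.0700
  C_13 = (-0.10)(-0.35) − (0.70)(0.00) = 0.0350
  C_21 = −[(0.00)(0.70) − (-0.30)(-0.35)] = 0.1050
  C_22 = (0.75)(0.70) − (-0.30)(0.00) = 0.5250
  C_23 = −[(0.75)(-0.35) − (0.00)(0.00)] = 0.2625
  C_31 = (0.00)(-0.25) − (-0.30)(0.70) = 0.2100
  C_32 = −[(0.75)(-0.25) − (-0.30)(-0.10)] = 0.2175
  C_33 = (0.75)(0.70) − (0.00)(-0.10) = 0.5250
det(I−A) = Σ_j (I−A)_1j·C_1j = (0.75)(0.4025) + (0.00)(0.0700) + (-0.30)(0.0350) = 0.291375
adj(I−A) = Cᵀ =
  [ 0.4025   0.1050   0.2100]
  [ 0.0700   0.5250   0.2175]
  [ 0.0350   0.2625   0.5250]
(I − A)⁻¹ = adj(I−A) / det(I−A) ≈
  [   1.3814     0.3604     0.7207]
  [   0.2402     1.8018     0.7465]
  [   0.1201     0.9009     1.8018]
Δx = (I − A)⁻¹ Δd with Δd having -50 in the Textiles component and 0 elsewhere.
So Δx_P = L_PT · (-50), where L_PT = adj(I−A)_PT / det(I−A) = 0.2175 / 0.291375.
Δx_P = 0.2175 × (-50) / 0.291375 = -10.875 / 0.291375 ≈ -37.32.

Δx_P = -37.32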